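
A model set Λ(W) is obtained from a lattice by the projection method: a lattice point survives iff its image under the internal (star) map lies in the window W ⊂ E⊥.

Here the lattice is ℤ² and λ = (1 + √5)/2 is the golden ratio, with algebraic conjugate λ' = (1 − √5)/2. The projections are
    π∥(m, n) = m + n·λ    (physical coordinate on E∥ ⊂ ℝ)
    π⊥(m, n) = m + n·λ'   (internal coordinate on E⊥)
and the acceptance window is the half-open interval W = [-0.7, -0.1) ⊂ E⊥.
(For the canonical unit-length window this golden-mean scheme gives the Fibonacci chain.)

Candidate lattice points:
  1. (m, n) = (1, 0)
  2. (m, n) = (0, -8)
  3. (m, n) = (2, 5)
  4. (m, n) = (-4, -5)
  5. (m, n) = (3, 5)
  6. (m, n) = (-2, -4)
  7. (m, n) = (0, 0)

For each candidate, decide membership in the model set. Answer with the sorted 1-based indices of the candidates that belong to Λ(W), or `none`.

none

Compute λ' = (1−√5)/2 = -0.6180, so π⊥(m,n) = m -0.6180·n.
[1] lift (1,0): star map gives 1.0000; window check -0.7 ≤ 1.0000 < -0.1 is false → out
[2] lift (0,-8): star map gives 4.9443; window check -0.7 ≤ 4.9443 < -0.1 is false → out
[3] lift (2,5): star map gives -1.0902; window check -0.7 ≤ -1.0902 < -0.1 is false → out
[4] lift (-4,-5): star map gives -0.9098; window check -0.7 ≤ -0.9098 < -0.1 is false → out
[5] lift (3,5): star map gives -0.0902; window check -0.7 ≤ -0.0902 < -0.1 is false → out
[6] lift (-2,-4): star map gives 0.4721; window check -0.7 ≤ 0.4721 < -0.1 is false → out
[7] lift (0,0): star map gives 0.0000; window check -0.7 ≤ 0.0000 < -0.1 is false → out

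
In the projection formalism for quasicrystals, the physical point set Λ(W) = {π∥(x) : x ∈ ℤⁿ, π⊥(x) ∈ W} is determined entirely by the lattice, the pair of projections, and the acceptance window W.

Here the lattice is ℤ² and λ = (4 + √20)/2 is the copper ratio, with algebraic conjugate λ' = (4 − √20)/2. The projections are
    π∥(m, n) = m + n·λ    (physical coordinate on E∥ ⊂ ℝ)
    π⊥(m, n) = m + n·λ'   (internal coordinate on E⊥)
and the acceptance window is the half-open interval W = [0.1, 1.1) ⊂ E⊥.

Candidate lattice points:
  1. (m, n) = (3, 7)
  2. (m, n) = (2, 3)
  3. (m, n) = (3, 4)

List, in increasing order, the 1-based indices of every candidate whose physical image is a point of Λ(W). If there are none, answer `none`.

none

Compute λ' = (4−√20)/2 = -0.236068, so π⊥(m,n) = m -0.236068·n.
[1] lift (3,7): star map gives 1.347524; window check 0.1 ≤ 1.347524 < 1.1 is false → out
[2] lift (2,3): star map gives 1.291796; window check 0.1 ≤ 1.291796 < 1.1 is false → out
[3] lift (3,4): star map gives 2.055728; window check 0.1 ≤ 2.055728 < 1.1 is false → out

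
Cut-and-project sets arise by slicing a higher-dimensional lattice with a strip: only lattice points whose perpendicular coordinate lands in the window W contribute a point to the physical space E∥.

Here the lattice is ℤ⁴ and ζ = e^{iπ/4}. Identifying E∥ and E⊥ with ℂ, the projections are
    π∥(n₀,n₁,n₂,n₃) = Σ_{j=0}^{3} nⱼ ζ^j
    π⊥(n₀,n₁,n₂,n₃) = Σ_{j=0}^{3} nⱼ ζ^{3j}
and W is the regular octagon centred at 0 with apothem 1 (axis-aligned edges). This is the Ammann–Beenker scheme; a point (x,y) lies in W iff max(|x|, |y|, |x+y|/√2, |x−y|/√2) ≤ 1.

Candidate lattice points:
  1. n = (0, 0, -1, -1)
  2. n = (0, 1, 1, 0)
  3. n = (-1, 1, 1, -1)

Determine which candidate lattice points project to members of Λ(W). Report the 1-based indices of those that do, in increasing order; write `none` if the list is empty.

With ζ = e^{iπ/4} the internal vectors are ζ^0,ζ^3,ζ^6,ζ^9.
#1 (0, 0, -1, -1): internal (-0.7071, 0.2929); octagon support 0.7071 vs apothem 1 → ∈ W
#2 (0, 1, 1, 0): internal (-0.7071, -0.2929); octagon support 0.7071 vs apothem 1 → ∈ W
#3 (-1, 1, 1, -1): internal (-2.4142, -1.0000); octagon support 2.4142 vs apothem 1 → ∉ W

1, 2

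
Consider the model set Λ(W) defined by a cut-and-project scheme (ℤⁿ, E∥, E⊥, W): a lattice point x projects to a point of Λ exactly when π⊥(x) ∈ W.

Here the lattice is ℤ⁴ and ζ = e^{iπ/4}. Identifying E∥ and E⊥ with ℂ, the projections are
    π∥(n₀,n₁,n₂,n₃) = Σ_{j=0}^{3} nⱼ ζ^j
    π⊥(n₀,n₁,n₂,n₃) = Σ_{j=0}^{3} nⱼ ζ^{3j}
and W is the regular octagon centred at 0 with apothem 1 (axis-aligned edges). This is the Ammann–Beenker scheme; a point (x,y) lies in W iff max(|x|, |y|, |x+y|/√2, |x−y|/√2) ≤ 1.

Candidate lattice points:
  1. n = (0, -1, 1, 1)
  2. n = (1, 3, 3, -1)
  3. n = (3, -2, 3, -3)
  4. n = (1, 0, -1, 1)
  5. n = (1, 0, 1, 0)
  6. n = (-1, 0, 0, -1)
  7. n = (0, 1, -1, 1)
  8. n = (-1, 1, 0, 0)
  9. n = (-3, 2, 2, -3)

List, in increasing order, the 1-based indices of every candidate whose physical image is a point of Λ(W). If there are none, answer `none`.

none

Internal map: ζ^{3j} for j=0..3 gives (1,0), (−√2/2,√2/2), (0,−1), (√2/2,√2/2).
candidate 1: n = (0, -1, 1, 1) → π⊥ ≈ (+1.41421, -1.00000); max(|x|,|y|,|x±y|/√2) = 1.70711 > 1 ⇒ ∉ W
candidate 2: n = (1, 3, 3, -1) → π⊥ ≈ (-1.82843, -1.58579); max(|x|,|y|,|x±y|/√2) = 2.41421 > 1 ⇒ ∉ W
candidate 3: n = (3, -2, 3, -3) → π⊥ ≈ (+2.29289, -6.53553); max(|x|,|y|,|x±y|/√2) = 6.53553 > 1 ⇒ ∉ W
candidate 4: n = (1, 0, -1, 1) → π⊥ ≈ (+1.70711, +1.70711); max(|x|,|y|,|x±y|/√2) = 2.41421 > 1 ⇒ ∉ W
candidate 5: n = (1, 0, 1, 0) → π⊥ ≈ (+1.00000, -1.00000); max(|x|,|y|,|x±y|/√2) = 1.41421 > 1 ⇒ ∉ W
candidate 6: n = (-1, 0, 0, -1) → π⊥ ≈ (-1.70711, -0.70711); max(|x|,|y|,|x±y|/√2) = 1.70711 > 1 ⇒ ∉ W
candidate 7: n = (0, 1, -1, 1) → π⊥ ≈ (+0.00000, +2.41421); max(|x|,|y|,|x±y|/√2) = 2.41421 > 1 ⇒ ∉ W
candidate 8: n = (-1, 1, 0, 0) → π⊥ ≈ (-1.70711, +0.70711); max(|x|,|y|,|x±y|/√2) = 1.70711 > 1 ⇒ ∉ W
candidate 9: n = (-3, 2, 2, -3) → π⊥ ≈ (-6.53553, -2.70711); max(|x|,|y|,|x±y|/√2) = 6.53553 > 1 ⇒ ∉ W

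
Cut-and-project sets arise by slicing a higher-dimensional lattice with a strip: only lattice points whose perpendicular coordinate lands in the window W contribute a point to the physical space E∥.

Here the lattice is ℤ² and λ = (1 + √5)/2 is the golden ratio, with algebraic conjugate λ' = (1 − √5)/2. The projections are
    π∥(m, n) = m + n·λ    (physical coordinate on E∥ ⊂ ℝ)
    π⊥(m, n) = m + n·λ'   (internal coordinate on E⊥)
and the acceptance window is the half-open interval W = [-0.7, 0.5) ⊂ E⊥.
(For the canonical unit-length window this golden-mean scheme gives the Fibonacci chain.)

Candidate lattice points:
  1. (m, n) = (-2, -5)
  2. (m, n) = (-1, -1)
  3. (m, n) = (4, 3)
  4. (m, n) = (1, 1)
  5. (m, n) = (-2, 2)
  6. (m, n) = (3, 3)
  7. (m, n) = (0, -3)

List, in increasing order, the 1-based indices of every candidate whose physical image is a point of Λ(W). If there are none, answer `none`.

2, 4

Numerically λ ≈ 1.61803 and λ' = −1/λ ≈ -0.61803.
[1] lift (-2,-5): star map gives 1.09017; window check -0.7 ≤ 1.09017 < 0.5 is false → out
[2] lift (-1,-1): star map gives -0.38197; window check -0.7 ≤ -0.38197 < 0.5 is true → IN Λ
[3] lift (4,3): star map gives 2.14590; window check -0.7 ≤ 2.14590 < 0.5 is false → out
[4] lift (1,1): star map gives 0.38197; window check -0.7 ≤ 0.38197 < 0.5 is true → IN Λ
[5] lift (-2,2): star map gives -3.23607; window check -0.7 ≤ -3.23607 < 0.5 is false → out
[6] lift (3,3): star map gives 1.14590; window check -0.7 ≤ 1.14590 < 0.5 is false → out
[7] lift (0,-3): star map gives 1.85410; window check -0.7 ≤ 1.85410 < 0.5 is false → out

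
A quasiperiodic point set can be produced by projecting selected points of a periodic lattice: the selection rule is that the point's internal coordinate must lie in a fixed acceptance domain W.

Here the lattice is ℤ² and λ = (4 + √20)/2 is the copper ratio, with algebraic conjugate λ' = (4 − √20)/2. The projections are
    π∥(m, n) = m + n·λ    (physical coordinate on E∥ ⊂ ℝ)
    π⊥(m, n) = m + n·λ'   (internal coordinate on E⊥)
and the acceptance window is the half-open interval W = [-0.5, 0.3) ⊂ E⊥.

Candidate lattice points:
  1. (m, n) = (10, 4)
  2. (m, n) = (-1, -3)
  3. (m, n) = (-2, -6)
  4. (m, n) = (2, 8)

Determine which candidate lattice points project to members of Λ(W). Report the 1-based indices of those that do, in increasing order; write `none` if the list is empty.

Numerically λ ≈ 4.23607 and λ' = −1/λ ≈ -0.23607.
#1 (10,4): internal coord 10 + (4)·λ' = +9.05573; +9.05573 ∉ [-0.5, 0.3) → out
#2 (-1,-3): internal coord -1 + (-3)·λ' = -0.29180; -0.29180 ∈ [-0.5, 0.3) → IN Λ
#3 (-2,-6): internal coord -2 + (-6)·λ' = -0.58359; -0.58359 ∉ [-0.5, 0.3) → out
#4 (2,8): internal coord 2 + (8)·λ' = +0.11146; +0.11146 ∈ [-0.5, 0.3) → IN Λ

2, 4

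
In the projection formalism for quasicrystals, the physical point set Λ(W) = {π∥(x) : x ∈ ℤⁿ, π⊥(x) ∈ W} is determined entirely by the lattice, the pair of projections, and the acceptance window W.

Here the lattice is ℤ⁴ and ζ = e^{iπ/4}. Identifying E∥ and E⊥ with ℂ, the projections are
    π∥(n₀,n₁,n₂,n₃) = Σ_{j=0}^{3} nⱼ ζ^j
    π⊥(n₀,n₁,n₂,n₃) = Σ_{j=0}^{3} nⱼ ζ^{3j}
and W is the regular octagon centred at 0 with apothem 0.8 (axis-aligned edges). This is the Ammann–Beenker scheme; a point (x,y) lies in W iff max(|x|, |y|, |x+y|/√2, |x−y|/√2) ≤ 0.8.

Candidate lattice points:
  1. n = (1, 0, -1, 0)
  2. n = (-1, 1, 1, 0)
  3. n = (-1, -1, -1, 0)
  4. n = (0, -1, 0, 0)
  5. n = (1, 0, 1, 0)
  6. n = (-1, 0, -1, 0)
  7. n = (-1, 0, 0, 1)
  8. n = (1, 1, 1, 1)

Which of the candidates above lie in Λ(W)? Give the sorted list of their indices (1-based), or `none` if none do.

3, 7

With ζ = e^{iπ/4} the internal vectors are ζ^0,ζ^3,ζ^6,ζ^9.
candidate 1: n = (1, 0, -1, 0) → π⊥ ≈ (+1.00000, +1.00000); max(|x|,|y|,|x±y|/√2) = 1.41421 > 0.8 ⇒ ∉ W
candidate 2: n = (-1, 1, 1, 0) → π⊥ ≈ (-1.70711, -0.29289); max(|x|,|y|,|x±y|/√2) = 1.70711 > 0.8 ⇒ ∉ W
candidate 3: n = (-1, -1, -1, 0) → π⊥ ≈ (-0.29289, +0.29289); max(|x|,|y|,|x±y|/√2) = 0.41421 ≤ 0.8 ⇒ ∈ W
candidate 4: n = (0, -1, 0, 0) → π⊥ ≈ (+0.70711, -0.70711); max(|x|,|y|,|x±y|/√2) = 1.00000 > 0.8 ⇒ ∉ W
candidate 5: n = (1, 0, 1, 0) → π⊥ ≈ (+1.00000, -1.00000); max(|x|,|y|,|x±y|/√2) = 1.41421 > 0.8 ⇒ ∉ W
candidate 6: n = (-1, 0, -1, 0) → π⊥ ≈ (-1.00000, +1.00000); max(|x|,|y|,|x±y|/√2) = 1.41421 > 0.8 ⇒ ∉ W
candidate 7: n = (-1, 0, 0, 1) → π⊥ ≈ (-0.29289, +0.70711); max(|x|,|y|,|x±y|/√2) = 0.70711 ≤ 0.8 ⇒ ∈ W
candidate 8: n = (1, 1, 1, 1) → π⊥ ≈ (+1.00000, +0.41421); max(|x|,|y|,|x±y|/√2) = 1.00000 > 0.8 ⇒ ∉ W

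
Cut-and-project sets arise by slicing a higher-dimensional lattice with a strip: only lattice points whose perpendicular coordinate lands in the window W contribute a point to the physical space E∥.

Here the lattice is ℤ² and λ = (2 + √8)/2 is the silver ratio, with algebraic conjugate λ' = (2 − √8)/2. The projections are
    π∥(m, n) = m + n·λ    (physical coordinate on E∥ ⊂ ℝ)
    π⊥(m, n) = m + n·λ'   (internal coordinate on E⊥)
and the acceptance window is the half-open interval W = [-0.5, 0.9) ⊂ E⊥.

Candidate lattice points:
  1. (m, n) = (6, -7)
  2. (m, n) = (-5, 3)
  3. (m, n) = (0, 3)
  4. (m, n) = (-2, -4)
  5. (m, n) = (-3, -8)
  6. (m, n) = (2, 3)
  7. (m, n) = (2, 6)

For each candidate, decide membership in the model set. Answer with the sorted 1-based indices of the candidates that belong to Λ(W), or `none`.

4, 5, 6, 7

Compute λ' = (2−√8)/2 = -0.41421, so π⊥(m,n) = m -0.41421·n.
#1 (6,-7): internal coord 6 + (-7)·λ' = +8.89949; +8.89949 ∉ [-0.5, 0.9) → out
#2 (-5,3): internal coord -5 + (3)·λ' = -6.24264; -6.24264 ∉ [-0.5, 0.9) → out
#3 (0,3): internal coord 0 + (3)·λ' = -1.24264; -1.24264 ∉ [-0.5, 0.9) → out
#4 (-2,-4): internal coord -2 + (-4)·λ' = -0.34315; -0.34315 ∈ [-0.5, 0.9) → IN Λ
#5 (-3,-8): internal coord -3 + (-8)·λ' = +0.31371; +0.31371 ∈ [-0.5, 0.9) → IN Λ
#6 (2,3): internal coord 2 + (3)·λ' = +0.75736; +0.75736 ∈ [-0.5, 0.9) → IN Λ
#7 (2,6): internal coord 2 + (6)·λ' = -0.48528; -0.48528 ∈ [-0.5, 0.9) → IN Λ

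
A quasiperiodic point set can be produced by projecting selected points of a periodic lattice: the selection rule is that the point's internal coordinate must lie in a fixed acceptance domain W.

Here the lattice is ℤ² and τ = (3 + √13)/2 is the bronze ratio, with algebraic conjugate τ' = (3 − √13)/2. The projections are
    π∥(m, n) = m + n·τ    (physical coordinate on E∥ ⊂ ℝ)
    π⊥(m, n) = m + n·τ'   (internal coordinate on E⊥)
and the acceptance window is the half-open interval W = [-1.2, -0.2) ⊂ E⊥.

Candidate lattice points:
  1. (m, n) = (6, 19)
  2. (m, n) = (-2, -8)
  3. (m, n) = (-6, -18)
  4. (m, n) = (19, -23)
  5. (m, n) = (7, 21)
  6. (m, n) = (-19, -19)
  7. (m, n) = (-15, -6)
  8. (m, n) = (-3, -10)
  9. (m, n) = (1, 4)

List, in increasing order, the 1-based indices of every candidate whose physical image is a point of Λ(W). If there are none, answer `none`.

τ' = (3−√13)/2 ≈ -0.302776.
#1 (6,19): internal coord 6 + (19)·τ' = +0.247263; +0.247263 ∉ [-1.2, -0.2) → out
#2 (-2,-8): internal coord -2 + (-8)·τ' = +0.422205; +0.422205 ∉ [-1.2, -0.2) → out
#3 (-6,-18): internal coord -6 + (-18)·τ' = -0.550039; -0.550039 ∈ [-1.2, -0.2) → IN Λ
#4 (19,-23): internal coord 19 + (-23)·τ' = +25.963840; +25.963840 ∉ [-1.2, -0.2) → out
#5 (7,21): internal coord 7 + (21)·τ' = +0.641712; +0.641712 ∉ [-1.2, -0.2) → out
#6 (-19,-19): internal coord -19 + (-19)·τ' = -13.247263; -13.247263 ∉ [-1.2, -0.2) → out
#7 (-15,-6): internal coord -15 + (-6)·τ' = -13.183346; -13.183346 ∉ [-1.2, -0.2) → out
#8 (-3,-10): internal coord -3 + (-10)·τ' = +0.027756; +0.027756 ∉ [-1.2, -0.2) → out
#9 (1,4): internal coord 1 + (4)·τ' = -0.211103; -0.211103 ∈ [-1.2, -0.2) → IN Λ

3, 9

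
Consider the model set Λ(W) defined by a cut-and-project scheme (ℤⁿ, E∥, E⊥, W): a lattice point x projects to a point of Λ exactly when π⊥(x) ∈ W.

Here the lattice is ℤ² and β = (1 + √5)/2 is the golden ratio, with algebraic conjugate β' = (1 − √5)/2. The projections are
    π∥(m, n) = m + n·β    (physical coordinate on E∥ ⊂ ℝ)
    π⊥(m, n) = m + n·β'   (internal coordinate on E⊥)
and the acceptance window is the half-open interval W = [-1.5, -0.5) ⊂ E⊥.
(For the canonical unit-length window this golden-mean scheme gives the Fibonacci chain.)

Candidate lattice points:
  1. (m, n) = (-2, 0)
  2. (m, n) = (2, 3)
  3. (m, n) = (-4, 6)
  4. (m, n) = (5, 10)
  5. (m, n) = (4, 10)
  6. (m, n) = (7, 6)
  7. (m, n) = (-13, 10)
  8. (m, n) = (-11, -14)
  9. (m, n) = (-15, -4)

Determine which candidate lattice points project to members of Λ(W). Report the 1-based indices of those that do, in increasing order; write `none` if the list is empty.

4

β' = (1−√5)/2 ≈ -0.6180.
#1 (-2,0): internal coord -2 + (0)·β' = -2.0000; -2.0000 ∉ [-1.5, -0.5) → out
#2 (2,3): internal coord 2 + (3)·β' = +0.1459; +0.1459 ∉ [-1.5, -0.5) → out
#3 (-4,6): internal coord -4 + (6)·β' = -7.7082; -7.7082 ∉ [-1.5, -0.5) → out
#4 (5,10): internal coord 5 + (10)·β' = -1.1803; -1.1803 ∈ [-1.5, -0.5) → IN Λ
#5 (4,10): internal coord 4 + (10)·β' = -2.1803; -2.1803 ∉ [-1.5, -0.5) → out
#6 (7,6): internal coord 7 + (6)·β' = +3.2918; +3.2918 ∉ [-1.5, -0.5) → out
#7 (-13,10): internal coord -13 + (10)·β' = -19.1803; -19.1803 ∉ [-1.5, -0.5) → out
#8 (-11,-14): internal coord -11 + (-14)·β' = -2.3475; -2.3475 ∉ [-1.5, -0.5) → out
#9 (-15,-4): internal coord -15 + (-4)·β' = -12.5279; -12.5279 ∉ [-1.5, -0.5) → out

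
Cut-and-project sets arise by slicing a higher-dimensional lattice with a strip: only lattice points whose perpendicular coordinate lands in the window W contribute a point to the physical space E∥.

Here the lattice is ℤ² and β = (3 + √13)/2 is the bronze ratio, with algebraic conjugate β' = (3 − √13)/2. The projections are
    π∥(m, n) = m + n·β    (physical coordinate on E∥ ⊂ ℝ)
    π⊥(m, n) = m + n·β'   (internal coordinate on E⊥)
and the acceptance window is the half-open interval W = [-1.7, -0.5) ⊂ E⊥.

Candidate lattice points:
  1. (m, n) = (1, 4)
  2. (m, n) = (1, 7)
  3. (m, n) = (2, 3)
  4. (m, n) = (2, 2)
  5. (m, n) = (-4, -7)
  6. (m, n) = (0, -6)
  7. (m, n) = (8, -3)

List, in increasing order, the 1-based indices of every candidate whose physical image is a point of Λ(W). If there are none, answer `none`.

2

β' = (3−√13)/2 ≈ -0.302776.
candidate 1: (m,n)=(1,4) → π∥ = 1+4·β ≈ 14.211103, π⊥ = 1+4·β' ≈ -0.211103 ∉ [-1.7, -0.5) ⇒ out
candidate 2: (m,n)=(1,7) → π∥ = 1+7·β ≈ 24.119429, π⊥ = 1+7·β' ≈ -1.119429 ∈ [-1.7, -0.5) ⇒ IN Λ
candidate 3: (m,n)=(2,3) → π∥ = 2+3·β ≈ 11.908327, π⊥ = 2+3·β' ≈ 1.091673 ∉ [-1.7, -0.5) ⇒ out
candidate 4: (m,n)=(2,2) → π∥ = 2+2·β ≈ 8.605551, π⊥ = 2+2·β' ≈ 1.394449 ∉ [-1.7, -0.5) ⇒ out
candidate 5: (m,n)=(-4,-7) → π∥ = -4-7·β ≈ -27.119429, π⊥ = -4-7·β' ≈ -1.880571 ∉ [-1.7, -0.5) ⇒ out
candidate 6: (m,n)=(0,-6) → π∥ = 0-6·β ≈ -19.816654, π⊥ = 0-6·β' ≈ 1.816654 ∉ [-1.7, -0.5) ⇒ out
candidate 7: (m,n)=(8,-3) → π∥ = 8-3·β ≈ -1.908327, π⊥ = 8-3·β' ≈ 8.908327 ∉ [-1.7, -0.5) ⇒ out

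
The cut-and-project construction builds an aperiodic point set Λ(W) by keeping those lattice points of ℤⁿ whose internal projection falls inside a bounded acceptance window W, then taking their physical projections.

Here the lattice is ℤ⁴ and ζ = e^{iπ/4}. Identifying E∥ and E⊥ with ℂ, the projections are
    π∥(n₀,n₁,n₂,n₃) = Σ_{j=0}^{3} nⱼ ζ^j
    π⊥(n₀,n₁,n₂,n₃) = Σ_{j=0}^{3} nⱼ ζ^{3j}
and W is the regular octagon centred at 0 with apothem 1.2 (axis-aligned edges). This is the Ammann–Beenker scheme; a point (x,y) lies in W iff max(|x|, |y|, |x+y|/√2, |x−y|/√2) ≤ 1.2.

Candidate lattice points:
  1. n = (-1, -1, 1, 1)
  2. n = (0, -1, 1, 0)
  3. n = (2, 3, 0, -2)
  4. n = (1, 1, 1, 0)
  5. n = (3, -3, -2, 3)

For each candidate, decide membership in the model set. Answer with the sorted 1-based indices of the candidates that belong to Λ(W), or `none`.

1, 4

π⊥(n) = n₀ + n₁ζ³ + n₂ζ⁶ + n₃ζ⁹ where ζ = e^{iπ/4}.
#1 (-1, -1, 1, 1): internal (0.4142, -1.0000); octagon support 1.0000 vs apothem 1.2 → ∈ W
#2 (0, -1, 1, 0): internal (0.7071, -1.7071); octagon support 1.7071 vs apothem 1.2 → ∉ W
#3 (2, 3, 0, -2): internal (-1.5355, 0.7071); octagon support 1.5858 vs apothem 1.2 → ∉ W
#4 (1, 1, 1, 0): internal (0.2929, -0.2929); octagon support 0.4142 vs apothem 1.2 → ∈ W
#5 (3, -3, -2, 3): internal (7.2426, 2.0000); octagon support 7.2426 vs apothem 1.2 → ∉ W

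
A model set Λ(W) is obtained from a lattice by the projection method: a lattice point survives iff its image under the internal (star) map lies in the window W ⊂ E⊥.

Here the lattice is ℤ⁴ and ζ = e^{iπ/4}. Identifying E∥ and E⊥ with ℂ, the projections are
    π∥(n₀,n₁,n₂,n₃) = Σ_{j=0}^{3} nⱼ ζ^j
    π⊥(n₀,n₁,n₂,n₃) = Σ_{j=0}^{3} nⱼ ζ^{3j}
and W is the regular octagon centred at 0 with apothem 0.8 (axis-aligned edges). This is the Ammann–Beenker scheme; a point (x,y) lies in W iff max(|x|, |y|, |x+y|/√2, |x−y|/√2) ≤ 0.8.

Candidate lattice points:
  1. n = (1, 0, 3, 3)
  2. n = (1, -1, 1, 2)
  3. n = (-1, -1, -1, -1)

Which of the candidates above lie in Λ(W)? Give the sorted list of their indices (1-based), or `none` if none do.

π⊥(n) = n₀ + n₁ζ³ + n₂ζ⁶ + n₃ζ⁹ where ζ = e^{iπ/4}.
#1 (1, 0, 3, 3): internal (3.1213, -0.8787); octagon support 3.1213 vs apothem 0.8 → ∉ W
#2 (1, -1, 1, 2): internal (3.1213, -0.2929); octagon support 3.1213 vs apothem 0.8 → ∉ W
#3 (-1, -1, -1, -1): internal (-1.0000, -0.4142); octagon support 1.0000 vs apothem 0.8 → ∉ W

none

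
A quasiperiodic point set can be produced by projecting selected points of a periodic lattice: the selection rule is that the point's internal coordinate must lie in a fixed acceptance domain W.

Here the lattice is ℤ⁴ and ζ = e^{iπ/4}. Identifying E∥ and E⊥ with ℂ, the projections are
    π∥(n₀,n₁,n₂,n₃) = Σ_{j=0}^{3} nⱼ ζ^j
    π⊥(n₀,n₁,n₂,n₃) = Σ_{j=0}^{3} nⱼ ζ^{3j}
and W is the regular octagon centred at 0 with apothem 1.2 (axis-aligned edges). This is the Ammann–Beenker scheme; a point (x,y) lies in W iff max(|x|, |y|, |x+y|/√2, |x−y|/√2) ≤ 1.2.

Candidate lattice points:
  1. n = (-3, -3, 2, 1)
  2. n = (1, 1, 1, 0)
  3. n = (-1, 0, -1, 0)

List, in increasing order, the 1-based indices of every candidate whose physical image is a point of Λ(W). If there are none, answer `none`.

π⊥(n) = n₀ + n₁ζ³ + n₂ζ⁶ + n₃ζ⁹ where ζ = e^{iπ/4}.
#1 (-3, -3, 2, 1): internal (-0.1716, -3.4142); octagon support 3.4142 vs apothem 1.2 → ∉ W
#2 (1, 1, 1, 0): internal (0.2929, -0.2929); octagon support 0.4142 vs apothem 1.2 → ∈ W
#3 (-1, 0, -1, 0): internal (-1.0000, 1.0000); octagon support 1.4142 vs apothem 1.2 → ∉ W

2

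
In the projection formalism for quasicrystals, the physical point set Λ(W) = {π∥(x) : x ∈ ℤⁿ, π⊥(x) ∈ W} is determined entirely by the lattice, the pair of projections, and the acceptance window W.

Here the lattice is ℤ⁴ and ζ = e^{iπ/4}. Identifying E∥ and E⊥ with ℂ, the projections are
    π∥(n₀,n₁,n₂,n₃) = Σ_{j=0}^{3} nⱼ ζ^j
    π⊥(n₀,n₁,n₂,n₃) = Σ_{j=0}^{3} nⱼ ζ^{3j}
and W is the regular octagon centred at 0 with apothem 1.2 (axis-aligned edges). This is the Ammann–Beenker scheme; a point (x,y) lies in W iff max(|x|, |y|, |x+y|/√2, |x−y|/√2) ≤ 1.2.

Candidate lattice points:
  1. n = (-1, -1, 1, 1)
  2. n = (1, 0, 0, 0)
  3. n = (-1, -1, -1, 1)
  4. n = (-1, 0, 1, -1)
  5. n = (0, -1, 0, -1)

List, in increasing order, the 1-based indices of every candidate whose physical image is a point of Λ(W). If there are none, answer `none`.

1, 2, 3

Internal map: ζ^{3j} for j=0..3 gives (1,0), (−√2/2,√2/2), (0,−1), (√2/2,√2/2).
#1 (-1, -1, 1, 1): internal (0.414214, -1.000000); octagon support 1.000000 vs apothem 1.2 → ∈ W
#2 (1, 0, 0, 0): internal (1.000000, 0.000000); octagon support 1.000000 vs apothem 1.2 → ∈ W
#3 (-1, -1, -1, 1): internal (0.414214, 1.000000); octagon support 1.000000 vs apothem 1.2 → ∈ W
#4 (-1, 0, 1, -1): internal (-1.707107, -1.707107); octagon support 2.414214 vs apothem 1.2 → ∉ W
#5 (0, -1, 0, -1): internal (0.000000, -1.414214); octagon support 1.414214 vs apothem 1.2 → ∉ W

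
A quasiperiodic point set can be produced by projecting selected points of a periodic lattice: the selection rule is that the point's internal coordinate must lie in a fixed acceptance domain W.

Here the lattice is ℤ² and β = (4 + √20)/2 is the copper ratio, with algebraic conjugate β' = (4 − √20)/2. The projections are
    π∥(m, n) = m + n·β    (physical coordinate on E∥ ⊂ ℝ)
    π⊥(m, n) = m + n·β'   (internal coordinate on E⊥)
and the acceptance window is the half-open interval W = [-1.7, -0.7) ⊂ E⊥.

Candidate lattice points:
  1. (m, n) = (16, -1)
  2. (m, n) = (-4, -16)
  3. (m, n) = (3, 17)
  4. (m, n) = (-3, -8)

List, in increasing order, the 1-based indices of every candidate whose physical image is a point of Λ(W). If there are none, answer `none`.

β' = (4−√20)/2 ≈ -0.2361.
candidate 1: (m,n)=(16,-1) → π∥ = 16-1·β ≈ 11.7639, π⊥ = 16-1·β' ≈ 16.2361 ∉ [-1.7, -0.7) ⇒ out
candidate 2: (m,n)=(-4,-16) → π∥ = -4-16·β ≈ -71.7771, π⊥ = -4-16·β' ≈ -0.2229 ∉ [-1.7, -0.7) ⇒ out
candidate 3: (m,n)=(3,17) → π∥ = 3+17·β ≈ 75.0132, π⊥ = 3+17·β' ≈ -1.0132 ∈ [-1.7, -0.7) ⇒ IN Λ
candidate 4: (m,n)=(-3,-8) → π∥ = -3-8·β ≈ -36.8885, π⊥ = -3-8·β' ≈ -1.1115 ∈ [-1.7, -0.7) ⇒ IN Λ

3, 4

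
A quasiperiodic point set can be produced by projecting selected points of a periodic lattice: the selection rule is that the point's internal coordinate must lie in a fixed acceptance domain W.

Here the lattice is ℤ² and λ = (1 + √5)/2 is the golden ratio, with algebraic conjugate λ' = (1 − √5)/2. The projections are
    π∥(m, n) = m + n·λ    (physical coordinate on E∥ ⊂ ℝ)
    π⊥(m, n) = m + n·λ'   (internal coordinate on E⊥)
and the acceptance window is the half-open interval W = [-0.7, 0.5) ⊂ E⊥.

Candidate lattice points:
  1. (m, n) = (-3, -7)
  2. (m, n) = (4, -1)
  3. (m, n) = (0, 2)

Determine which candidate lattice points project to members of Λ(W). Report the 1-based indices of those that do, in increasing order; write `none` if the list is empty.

none

Numerically λ ≈ 1.618034 and λ' = −1/λ ≈ -0.618034.
#1 (-3,-7): internal coord -3 + (-7)·λ' = +1.326238; +1.326238 ∉ [-0.7, 0.5) → out
#2 (4,-1): internal coord 4 + (-1)·λ' = +4.618034; +4.618034 ∉ [-0.7, 0.5) → out
#3 (0,2): internal coord 0 + (2)·λ' = -1.236068; -1.236068 ∉ [-0.7, 0.5) → out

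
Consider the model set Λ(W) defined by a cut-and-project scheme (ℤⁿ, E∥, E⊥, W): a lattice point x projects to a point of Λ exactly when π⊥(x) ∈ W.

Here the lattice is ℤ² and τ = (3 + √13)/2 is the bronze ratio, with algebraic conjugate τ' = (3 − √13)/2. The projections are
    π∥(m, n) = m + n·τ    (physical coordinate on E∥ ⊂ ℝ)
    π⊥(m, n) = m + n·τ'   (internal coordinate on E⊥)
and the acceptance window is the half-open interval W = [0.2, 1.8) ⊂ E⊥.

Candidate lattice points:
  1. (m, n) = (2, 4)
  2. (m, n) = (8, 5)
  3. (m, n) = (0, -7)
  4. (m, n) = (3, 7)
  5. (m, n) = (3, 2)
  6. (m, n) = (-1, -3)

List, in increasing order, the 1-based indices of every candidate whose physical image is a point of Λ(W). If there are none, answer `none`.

Compute τ' = (3−√13)/2 = -0.3028, so π⊥(m,n) = m -0.3028·n.
[1] lift (2,4): star map gives 0.7889; window check 0.2 ≤ 0.7889 < 1.8 is true → IN Λ
[2] lift (8,5): star map gives 6.4861; window check 0.2 ≤ 6.4861 < 1.8 is false → out
[3] lift (0,-7): star map gives 2.1194; window check 0.2 ≤ 2.1194 < 1.8 is false → out
[4] lift (3,7): star map gives 0.8806; window check 0.2 ≤ 0.8806 < 1.8 is true → IN Λ
[5] lift (3,2): star map gives 2.3944; window check 0.2 ≤ 2.3944 < 1.8 is false → out
[6] lift (-1,-3): star map gives -0.0917; window check 0.2 ≤ -0.0917 < 1.8 is false → out

1, 4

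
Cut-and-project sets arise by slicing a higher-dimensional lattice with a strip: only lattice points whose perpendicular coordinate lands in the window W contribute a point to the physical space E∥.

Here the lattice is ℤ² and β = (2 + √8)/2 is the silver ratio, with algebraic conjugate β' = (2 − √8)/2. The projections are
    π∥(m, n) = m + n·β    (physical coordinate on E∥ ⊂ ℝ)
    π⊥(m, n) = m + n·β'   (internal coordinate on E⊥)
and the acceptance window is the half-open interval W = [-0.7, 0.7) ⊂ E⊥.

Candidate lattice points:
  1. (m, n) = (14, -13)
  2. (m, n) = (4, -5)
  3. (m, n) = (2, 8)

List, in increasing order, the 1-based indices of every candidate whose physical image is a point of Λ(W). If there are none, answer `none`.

none

Numerically β ≈ 2.41421 and β' = −1/β ≈ -0.41421.
[1] lift (14,-13): star map gives 19.38478; window check -0.7 ≤ 19.38478 < 0.7 is false → out
[2] lift (4,-5): star map gives 6.07107; window check -0.7 ≤ 6.07107 < 0.7 is false → out
[3] lift (2,8): star map gives -1.31371; window check -0.7 ≤ -1.31371 < 0.7 is false → out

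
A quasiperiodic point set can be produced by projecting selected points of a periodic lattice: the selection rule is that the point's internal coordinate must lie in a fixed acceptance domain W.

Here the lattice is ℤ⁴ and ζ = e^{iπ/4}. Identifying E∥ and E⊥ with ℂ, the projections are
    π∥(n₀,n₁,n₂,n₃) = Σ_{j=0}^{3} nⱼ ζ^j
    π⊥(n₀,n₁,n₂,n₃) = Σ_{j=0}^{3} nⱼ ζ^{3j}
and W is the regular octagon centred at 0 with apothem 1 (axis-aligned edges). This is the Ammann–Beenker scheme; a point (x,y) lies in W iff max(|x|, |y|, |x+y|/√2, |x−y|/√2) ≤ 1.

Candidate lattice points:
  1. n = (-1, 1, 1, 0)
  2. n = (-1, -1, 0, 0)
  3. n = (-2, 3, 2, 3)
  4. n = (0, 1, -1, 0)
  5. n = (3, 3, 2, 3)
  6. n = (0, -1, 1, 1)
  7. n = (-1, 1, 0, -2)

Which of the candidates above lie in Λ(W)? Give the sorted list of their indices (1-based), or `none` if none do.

2

Internal map: ζ^{3j} for j=0..3 gives (1,0), (−√2/2,√2/2), (0,−1), (√2/2,√2/2).
candidate 1: n = (-1, 1, 1, 0) → π⊥ ≈ (-1.70711, -0.29289); max(|x|,|y|,|x±y|/√2) = 1.70711 > 1 ⇒ ∉ W
candidate 2: n = (-1, -1, 0, 0) → π⊥ ≈ (-0.29289, -0.70711); max(|x|,|y|,|x±y|/√2) = 0.70711 ≤ 1 ⇒ ∈ W
candidate 3: n = (-2, 3, 2, 3) → π⊥ ≈ (-2.00000, +2.24264); max(|x|,|y|,|x±y|/√2) = 3.00000 > 1 ⇒ ∉ W
candidate 4: n = (0, 1, -1, 0) → π⊥ ≈ (-0.70711, +1.70711); max(|x|,|y|,|x±y|/√2) = 1.70711 > 1 ⇒ ∉ W
candidate 5: n = (3, 3, 2, 3) → π⊥ ≈ (+3.00000, +2.24264); max(|x|,|y|,|x±y|/√2) = 3.70711 > 1 ⇒ ∉ W
candidate 6: n = (0, -1, 1, 1) → π⊥ ≈ (+1.41421, -1.00000); max(|x|,|y|,|x±y|/√2) = 1.70711 > 1 ⇒ ∉ W
candidate 7: n = (-1, 1, 0, -2) → π⊥ ≈ (-3.12132, -0.70711); max(|x|,|y|,|x±y|/√2) = 3.12132 > 1 ⇒ ∉ W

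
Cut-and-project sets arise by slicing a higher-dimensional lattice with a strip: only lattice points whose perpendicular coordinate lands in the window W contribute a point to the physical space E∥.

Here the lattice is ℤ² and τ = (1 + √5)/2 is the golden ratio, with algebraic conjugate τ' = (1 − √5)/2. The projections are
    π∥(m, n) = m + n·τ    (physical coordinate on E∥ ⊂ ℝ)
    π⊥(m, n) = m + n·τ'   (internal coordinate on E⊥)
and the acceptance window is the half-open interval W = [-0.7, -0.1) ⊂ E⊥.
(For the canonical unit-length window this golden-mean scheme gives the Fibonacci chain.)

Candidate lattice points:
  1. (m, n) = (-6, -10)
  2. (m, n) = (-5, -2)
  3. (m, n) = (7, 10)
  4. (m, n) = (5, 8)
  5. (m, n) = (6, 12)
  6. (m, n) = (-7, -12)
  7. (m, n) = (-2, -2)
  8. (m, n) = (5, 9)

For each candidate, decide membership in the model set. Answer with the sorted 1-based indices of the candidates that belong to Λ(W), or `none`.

8

Numerically τ ≈ 1.618034 and τ' = −1/τ ≈ -0.618034.
candidate 1: (m,n)=(-6,-10) → π∥ = -6-10·τ ≈ -22.180340, π⊥ = -6-10·τ' ≈ 0.180340 ∉ [-0.7, -0.1) ⇒ out
candidate 2: (m,n)=(-5,-2) → π∥ = -5-2·τ ≈ -8.236068, π⊥ = -5-2·τ' ≈ -3.763932 ∉ [-0.7, -0.1) ⇒ out
candidate 3: (m,n)=(7,10) → π∥ = 7+10·τ ≈ 23.180340, π⊥ = 7+10·τ' ≈ 0.819660 ∉ [-0.7, -0.1) ⇒ out
candidate 4: (m,n)=(5,8) → π∥ = 5+8·τ ≈ 17.944272, π⊥ = 5+8·τ' ≈ 0.055728 ∉ [-0.7, -0.1) ⇒ out
candidate 5: (m,n)=(6,12) → π∥ = 6+12·τ ≈ 25.416408, π⊥ = 6+12·τ' ≈ -1.416408 ∉ [-0.7, -0.1) ⇒ out
candidate 6: (m,n)=(-7,-12) → π∥ = -7-12·τ ≈ -26.416408, π⊥ = -7-12·τ' ≈ 0.416408 ∉ [-0.7, -0.1) ⇒ out
candidate 7: (m,n)=(-2,-2) → π∥ = -2-2·τ ≈ -5.236068, π⊥ = -2-2·τ' ≈ -0.763932 ∉ [-0.7, -0.1) ⇒ out
candidate 8: (m,n)=(5,9) → π∥ = 5+9·τ ≈ 19.562306, π⊥ = 5+9·τ' ≈ -0.562306 ∈ [-0.7, -0.1) ⇒ IN Λ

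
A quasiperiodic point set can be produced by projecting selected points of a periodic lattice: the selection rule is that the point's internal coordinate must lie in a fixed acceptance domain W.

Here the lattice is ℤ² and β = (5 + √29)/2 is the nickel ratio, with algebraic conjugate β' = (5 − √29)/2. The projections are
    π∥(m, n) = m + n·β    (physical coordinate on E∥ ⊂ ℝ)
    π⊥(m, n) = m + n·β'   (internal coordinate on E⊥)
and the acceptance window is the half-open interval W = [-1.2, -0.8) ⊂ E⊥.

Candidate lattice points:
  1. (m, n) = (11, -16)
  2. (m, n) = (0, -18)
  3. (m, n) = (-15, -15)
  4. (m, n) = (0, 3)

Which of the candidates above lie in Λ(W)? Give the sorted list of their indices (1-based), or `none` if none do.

Numerically β ≈ 5.1926 and β' = −1/β ≈ -0.1926.
[1] lift (11,-16): star map gives 14.0813; window check -1.2 ≤ 14.0813 < -0.8 is false → out
[2] lift (0,-18): star map gives 3.4665; window check -1.2 ≤ 3.4665 < -0.8 is false → out
[3] lift (-15,-15): star map gives -12.1113; window check -1.2 ≤ -12.1113 < -0.8 is false → out
[4] lift (0,3): star map gives -0.5777; window check -1.2 ≤ -0.5777 < -0.8 is false → out

none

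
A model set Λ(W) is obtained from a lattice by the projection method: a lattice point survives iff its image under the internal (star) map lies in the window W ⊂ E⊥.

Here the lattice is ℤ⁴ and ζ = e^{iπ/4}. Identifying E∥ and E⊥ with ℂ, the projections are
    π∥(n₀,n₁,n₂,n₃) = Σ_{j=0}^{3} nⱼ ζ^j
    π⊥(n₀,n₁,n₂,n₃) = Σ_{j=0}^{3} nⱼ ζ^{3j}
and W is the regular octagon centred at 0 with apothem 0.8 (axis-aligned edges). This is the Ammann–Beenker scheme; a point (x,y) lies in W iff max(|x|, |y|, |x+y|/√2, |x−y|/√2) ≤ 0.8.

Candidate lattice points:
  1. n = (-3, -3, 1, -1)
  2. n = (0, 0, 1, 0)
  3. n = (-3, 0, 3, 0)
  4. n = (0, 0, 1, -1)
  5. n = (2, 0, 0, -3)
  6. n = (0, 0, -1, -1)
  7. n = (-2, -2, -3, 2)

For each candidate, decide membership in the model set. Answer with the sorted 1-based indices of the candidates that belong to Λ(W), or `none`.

With ζ = e^{iπ/4} the internal vectors are ζ^0,ζ^3,ζ^6,ζ^9.
#1 (-3, -3, 1, -1): internal (-1.58579, -3.82843); octagon support 3.82843 vs apothem 0.8 → ∉ W
#2 (0, 0, 1, 0): internal (0.00000, -1.00000); octagon support 1.00000 vs apothem 0.8 → ∉ W
#3 (-3, 0, 3, 0): internal (-3.00000, -3.00000); octagon support 4.24264 vs apothem 0.8 → ∉ W
#4 (0, 0, 1, -1): internal (-0.70711, -1.70711); octagon support 1.70711 vs apothem 0.8 → ∉ W
#5 (2, 0, 0, -3): internal (-0.12132, -2.12132); octagon support 2.12132 vs apothem 0.8 → ∉ W
#6 (0, 0, -1, -1): internal (-0.70711, 0.29289); octagon support 0.70711 vs apothem 0.8 → ∈ W
#7 (-2, -2, -3, 2): internal (0.82843, 3.00000); octagon support 3.00000 vs apothem 0.8 → ∉ W

6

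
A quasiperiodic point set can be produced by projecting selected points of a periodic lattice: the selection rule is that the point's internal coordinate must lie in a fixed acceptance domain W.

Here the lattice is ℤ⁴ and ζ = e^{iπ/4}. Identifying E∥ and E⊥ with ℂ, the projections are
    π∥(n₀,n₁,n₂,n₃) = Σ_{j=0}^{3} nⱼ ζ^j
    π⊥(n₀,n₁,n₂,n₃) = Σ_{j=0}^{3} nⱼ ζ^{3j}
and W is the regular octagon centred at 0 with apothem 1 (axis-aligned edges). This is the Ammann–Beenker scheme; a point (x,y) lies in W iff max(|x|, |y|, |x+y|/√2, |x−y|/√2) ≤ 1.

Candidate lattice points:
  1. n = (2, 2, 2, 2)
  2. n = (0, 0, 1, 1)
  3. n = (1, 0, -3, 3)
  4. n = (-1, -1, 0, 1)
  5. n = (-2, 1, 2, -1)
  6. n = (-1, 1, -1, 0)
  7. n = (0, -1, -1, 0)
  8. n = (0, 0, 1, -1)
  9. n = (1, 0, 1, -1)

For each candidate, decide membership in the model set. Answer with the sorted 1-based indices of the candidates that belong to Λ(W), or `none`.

2, 4, 7

With ζ = e^{iπ/4} the internal vectors are ζ^0,ζ^3,ζ^6,ζ^9.
candidate 1: n = (2, 2, 2, 2) → π⊥ ≈ (+2.00000, +0.82843); max(|x|,|y|,|x±y|/√2) = 2.00000 > 1 ⇒ ∉ W
candidate 2: n = (0, 0, 1, 1) → π⊥ ≈ (+0.70711, -0.29289); max(|x|,|y|,|x±y|/√2) = 0.70711 ≤ 1 ⇒ ∈ W
candidate 3: n = (1, 0, -3, 3) → π⊥ ≈ (+3.12132, +5.12132); max(|x|,|y|,|x±y|/√2) = 5.82843 > 1 ⇒ ∉ W
candidate 4: n = (-1, -1, 0, 1) → π⊥ ≈ (+0.41421, +0.00000); max(|x|,|y|,|x±y|/√2) = 0.41421 ≤ 1 ⇒ ∈ W
candidate 5: n = (-2, 1, 2, -1) → π⊥ ≈ (-3.41421, -2.00000); max(|x|,|y|,|x±y|/√2) = 3.82843 > 1 ⇒ ∉ W
candidate 6: n = (-1, 1, -1, 0) → π⊥ ≈ (-1.70711, +1.70711); max(|x|,|y|,|x±y|/√2) = 2.41421 > 1 ⇒ ∉ W
candidate 7: n = (0, -1, -1, 0) → π⊥ ≈ (+0.70711, +0.29289); max(|x|,|y|,|x±y|/√2) = 0.70711 ≤ 1 ⇒ ∈ W
candidate 8: n = (0, 0, 1, -1) → π⊥ ≈ (-0.70711, -1.70711); max(|x|,|y|,|x±y|/√2) = 1.70711 > 1 ⇒ ∉ W
candidate 9: n = (1, 0, 1, -1) → π⊥ ≈ (+0.29289, -1.70711); max(|x|,|y|,|x±y|/√2) = 1.70711 > 1 ⇒ ∉ W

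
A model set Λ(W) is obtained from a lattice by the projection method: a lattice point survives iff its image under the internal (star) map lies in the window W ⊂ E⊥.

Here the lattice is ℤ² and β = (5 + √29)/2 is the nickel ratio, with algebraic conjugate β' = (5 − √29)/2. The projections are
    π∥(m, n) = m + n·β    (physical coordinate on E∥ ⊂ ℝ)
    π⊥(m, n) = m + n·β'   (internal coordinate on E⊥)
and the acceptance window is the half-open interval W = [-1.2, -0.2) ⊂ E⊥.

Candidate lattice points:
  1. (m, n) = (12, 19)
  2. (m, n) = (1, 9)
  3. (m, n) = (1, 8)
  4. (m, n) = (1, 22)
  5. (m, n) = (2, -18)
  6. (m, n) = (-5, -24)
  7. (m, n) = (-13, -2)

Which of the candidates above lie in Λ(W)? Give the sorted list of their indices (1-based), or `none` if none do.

β' = (5−√29)/2 ≈ -0.1926.
[1] lift (12,19): star map gives 8.3409; window check -1.2 ≤ 8.3409 < -0.2 is false → out
[2] lift (1,9): star map gives -0.7332; window check -1.2 ≤ -0.7332 < -0.2 is true → IN Λ
[3] lift (1,8): star map gives -0.5407; window check -1.2 ≤ -0.5407 < -0.2 is true → IN Λ
[4] lift (1,22): star map gives -3.2368; window check -1.2 ≤ -3.2368 < -0.2 is false → out
[5] lift (2,-18): star map gives 5.4665; window check -1.2 ≤ 5.4665 < -0.2 is false → out
[6] lift (-5,-24): star map gives -0.3780; window check -1.2 ≤ -0.3780 < -0.2 is true → IN Λ
[7] lift (-13,-2): star map gives -12.6148; window check -1.2 ≤ -12.6148 < -0.2 is false → out

2, 3, 6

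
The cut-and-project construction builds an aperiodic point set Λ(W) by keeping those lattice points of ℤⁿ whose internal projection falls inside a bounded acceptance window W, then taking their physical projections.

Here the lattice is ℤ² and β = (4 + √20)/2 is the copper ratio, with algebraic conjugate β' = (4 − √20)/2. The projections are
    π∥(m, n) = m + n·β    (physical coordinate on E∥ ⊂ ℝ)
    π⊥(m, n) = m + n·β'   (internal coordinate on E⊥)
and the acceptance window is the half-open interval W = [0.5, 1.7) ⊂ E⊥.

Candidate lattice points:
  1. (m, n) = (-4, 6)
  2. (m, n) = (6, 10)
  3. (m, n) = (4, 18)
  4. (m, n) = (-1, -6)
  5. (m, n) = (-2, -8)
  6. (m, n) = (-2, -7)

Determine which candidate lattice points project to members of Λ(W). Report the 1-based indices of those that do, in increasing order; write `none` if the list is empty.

none

β' = (4−√20)/2 ≈ -0.2361.
#1 (-4,6): internal coord -4 + (6)·β' = -5.4164; -5.4164 ∉ [0.5, 1.7) → out
#2 (6,10): internal coord 6 + (10)·β' = +3.6393; +3.6393 ∉ [0.5, 1.7) → out
#3 (4,18): internal coord 4 + (18)·β' = -0.2492; -0.2492 ∉ [0.5, 1.7) → out
#4 (-1,-6): internal coord -1 + (-6)·β' = +0.4164; +0.4164 ∉ [0.5, 1.7) → out
#5 (-2,-8): internal coord -2 + (-8)·β' = -0.1115; -0.1115 ∉ [0.5, 1.7) → out
#6 (-2,-7): internal coord -2 + (-7)·β' = -0.3475; -0.3475 ∉ [0.5, 1.7) → out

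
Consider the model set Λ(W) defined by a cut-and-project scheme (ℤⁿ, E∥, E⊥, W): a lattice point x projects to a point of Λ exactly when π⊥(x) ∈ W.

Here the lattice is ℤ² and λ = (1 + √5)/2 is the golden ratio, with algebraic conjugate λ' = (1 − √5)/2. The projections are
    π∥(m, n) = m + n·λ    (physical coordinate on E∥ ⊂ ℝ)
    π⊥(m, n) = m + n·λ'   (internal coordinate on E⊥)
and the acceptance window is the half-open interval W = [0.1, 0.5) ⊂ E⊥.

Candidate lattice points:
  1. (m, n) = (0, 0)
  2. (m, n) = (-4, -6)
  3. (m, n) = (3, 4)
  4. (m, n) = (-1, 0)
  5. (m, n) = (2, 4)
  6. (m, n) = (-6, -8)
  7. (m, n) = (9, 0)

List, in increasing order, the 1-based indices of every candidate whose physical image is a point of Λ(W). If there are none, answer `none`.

none

Compute λ' = (1−√5)/2 = -0.6180, so π⊥(m,n) = m -0.6180·n.
candidate 1: (m,n)=(0,0) → π∥ = 0+0·λ ≈ 0.0000, π⊥ = 0+0·λ' ≈ 0.0000 ∉ [0.1, 0.5) ⇒ out
candidate 2: (m,n)=(-4,-6) → π∥ = -4-6·λ ≈ -13.7082, π⊥ = -4-6·λ' ≈ -0.2918 ∉ [0.1, 0.5) ⇒ out
candidate 3: (m,n)=(3,4) → π∥ = 3+4·λ ≈ 9.4721, π⊥ = 3+4·λ' ≈ 0.5279 ∉ [0.1, 0.5) ⇒ out
candidate 4: (m,n)=(-1,0) → π∥ = -1+0·λ ≈ -1.0000, π⊥ = -1+0·λ' ≈ -1.0000 ∉ [0.1, 0.5) ⇒ out
candidate 5: (m,n)=(2,4) → π∥ = 2+4·λ ≈ 8.4721, π⊥ = 2+4·λ' ≈ -0.4721 ∉ [0.1, 0.5) ⇒ out
candidate 6: (m,n)=(-6,-8) → π∥ = -6-8·λ ≈ -18.9443, π⊥ = -6-8·λ' ≈ -1.0557 ∉ [0.1, 0.5) ⇒ out
candidate 7: (m,n)=(9,0) → π∥ = 9+0·λ ≈ 9.0000, π⊥ = 9+0·λ' ≈ 9.0000 ∉ [0.1, 0.5) ⇒ out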